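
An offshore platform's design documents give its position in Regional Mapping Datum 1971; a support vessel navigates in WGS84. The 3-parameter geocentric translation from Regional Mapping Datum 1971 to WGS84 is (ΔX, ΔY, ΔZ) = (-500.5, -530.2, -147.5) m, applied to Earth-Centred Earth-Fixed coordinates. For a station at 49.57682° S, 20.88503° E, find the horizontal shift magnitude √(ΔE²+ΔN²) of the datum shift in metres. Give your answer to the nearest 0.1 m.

At φ = -49.57682°, λ = 20.88503°: sin φ = -0.761276, cos φ = 0.648428, sin λ = 0.356494, cos λ = 0.934298.
ΔE = −sin λ·ΔX + cos λ·ΔY = −(0.356494)·(-500.5) + (0.934298)·(-530.2) = -316.94 m.
ΔN = −sin φ cos λ·ΔX − sin φ sin λ·ΔY + cos φ·ΔZ = −(-0.761276)(0.934298)(-500.5) − (-0.761276)(0.356494)(-530.2) + (0.648428)(-147.5) = -595.52 m.
Horizontal magnitude = √(ΔE² + ΔN²) = √((-316.94)² + (-595.52)²) = 674.61 m.

674.6 m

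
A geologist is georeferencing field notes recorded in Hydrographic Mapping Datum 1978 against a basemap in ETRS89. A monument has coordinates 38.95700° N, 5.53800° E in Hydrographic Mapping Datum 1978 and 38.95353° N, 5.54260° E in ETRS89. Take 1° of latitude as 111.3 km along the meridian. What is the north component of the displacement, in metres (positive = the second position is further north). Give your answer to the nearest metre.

Δφ = 38.95353° − 38.95700° = -0.00347°; Δλ = 5.54260° − 5.53800° = +0.00460°.
ΔN = Δφ × 111300 = -386.2 m; ΔE = Δλ × 111300 × cos(38.95700°) = +0.00460 × 111300 × 0.777618 = 398.1 m.

ΔN = -386 m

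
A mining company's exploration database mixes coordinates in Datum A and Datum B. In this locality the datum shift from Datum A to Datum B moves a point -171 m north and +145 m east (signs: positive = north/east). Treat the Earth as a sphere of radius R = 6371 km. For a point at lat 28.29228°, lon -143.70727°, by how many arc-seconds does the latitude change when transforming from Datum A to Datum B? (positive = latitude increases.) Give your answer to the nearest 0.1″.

Δφ = -5.5″

On a sphere of radius R, 1 rad of latitude = R, so Δφ = ΔN / R = -171.0 / 6371000 = -2.6840e-05 rad = -5.536″.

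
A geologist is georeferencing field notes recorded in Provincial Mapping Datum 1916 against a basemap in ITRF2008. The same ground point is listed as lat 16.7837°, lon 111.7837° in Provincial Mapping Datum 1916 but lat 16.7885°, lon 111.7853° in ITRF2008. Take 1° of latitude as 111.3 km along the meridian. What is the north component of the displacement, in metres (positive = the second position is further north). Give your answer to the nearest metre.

Δφ = 16.7885° − 16.7837° = +0.0048°; Δλ = 111.7853° − 111.7837° = +0.0016°.
ΔN = Δφ × 111300 = 534.2 m; ΔE = Δλ × 111300 × cos(16.7837°) = +0.0016 × 111300 × 0.957402 = 170.5 m.

ΔN = 534 m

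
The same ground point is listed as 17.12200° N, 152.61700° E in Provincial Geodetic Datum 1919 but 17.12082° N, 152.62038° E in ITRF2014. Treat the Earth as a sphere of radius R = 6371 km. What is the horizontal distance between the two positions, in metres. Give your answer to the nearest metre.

Δφ = 17.12082° − 17.12200° = -0.00118°; Δλ = 152.62038° − 152.61700° = +0.00338°.
1° along a meridian = πR/180 = 111195 m.
ΔN = Δφ × 111195 = -131.2 m; ΔE = Δλ × 111195 × cos(17.12200°) = +0.00338 × 111195 × 0.955680 = 359.2 m.
Distance = √(ΔE² + ΔN²) = √(359.2² + (-131.2)²) = 382.4 m.

382 m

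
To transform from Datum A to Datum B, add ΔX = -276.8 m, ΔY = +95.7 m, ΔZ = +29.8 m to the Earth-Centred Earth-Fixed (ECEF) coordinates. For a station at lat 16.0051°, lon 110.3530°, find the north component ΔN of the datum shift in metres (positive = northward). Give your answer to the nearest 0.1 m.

ΔN = -22.6 m

At φ = 16.0051°, λ = 110.3530°: sin φ = 0.275723, cos φ = 0.961237, sin λ = 0.937568, cos λ = -0.347803.
ΔN = −sin φ cos λ·ΔX − sin φ sin λ·ΔY + cos φ·ΔZ = −(0.275723)(-0.347803)(-276.8) − (0.275723)(0.937568)(95.7) + (0.961237)(29.8) = -22.64 m.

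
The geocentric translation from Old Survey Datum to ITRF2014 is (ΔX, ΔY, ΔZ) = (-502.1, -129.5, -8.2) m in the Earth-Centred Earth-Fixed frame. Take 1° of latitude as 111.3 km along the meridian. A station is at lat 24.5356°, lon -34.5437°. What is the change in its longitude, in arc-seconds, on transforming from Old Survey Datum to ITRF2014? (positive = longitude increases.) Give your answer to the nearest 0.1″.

Δλ = -13.9″

sin φ = 0.415259, cos φ = 0.909703, sin λ = -0.567035, cos λ = 0.823694.
East component: ΔE = −sin λ·ΔX + cos λ·ΔY = −(-0.567035)(-502.1) + (0.823694)(-129.5) = -391.38 m.
1° of latitude spans 111300 m; at latitude φ, 1° of longitude spans that × cos φ = 101250.0 m, so Δλ = -391.38 / 101250.0 × 3600 = -13.916″.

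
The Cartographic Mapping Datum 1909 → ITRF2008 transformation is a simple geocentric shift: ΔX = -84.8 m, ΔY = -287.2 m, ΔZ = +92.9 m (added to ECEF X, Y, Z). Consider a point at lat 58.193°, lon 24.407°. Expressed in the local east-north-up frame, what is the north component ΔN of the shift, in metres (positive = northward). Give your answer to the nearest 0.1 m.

ΔN = 215.4 m

The local north axis is (−sin φ cos λ, −sin φ sin λ, cos φ), giving ΔN = 65.625 + 100.854 + 48.964 = 215.44 m.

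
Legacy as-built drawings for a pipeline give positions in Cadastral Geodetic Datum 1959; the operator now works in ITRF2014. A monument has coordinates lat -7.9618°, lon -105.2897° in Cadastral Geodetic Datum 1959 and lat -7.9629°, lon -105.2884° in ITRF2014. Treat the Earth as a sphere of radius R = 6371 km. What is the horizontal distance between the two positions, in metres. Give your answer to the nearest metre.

188 m

Δφ = -7.9629° − -7.9618° = -0.0011°; Δλ = -105.2884° − -105.2897° = +0.0013°.
1° along a meridian = πR/180 = 111195 m.
ΔN = Δφ × 111195 = -122.3 m; ΔE = Δλ × 111195 × cos(-7.9618°) = +0.0013 × 111195 × 0.990361 = 143.2 m.
Distance = √(ΔE² + ΔN²) = √(143.2² + (-122.3)²) = 188.3 m.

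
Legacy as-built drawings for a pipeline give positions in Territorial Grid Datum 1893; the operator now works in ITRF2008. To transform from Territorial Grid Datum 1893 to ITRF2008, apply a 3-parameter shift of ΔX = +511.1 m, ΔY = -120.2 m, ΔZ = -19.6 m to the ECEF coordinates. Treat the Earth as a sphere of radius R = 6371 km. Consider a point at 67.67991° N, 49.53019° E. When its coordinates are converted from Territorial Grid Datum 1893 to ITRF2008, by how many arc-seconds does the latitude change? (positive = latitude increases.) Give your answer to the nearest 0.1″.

sin φ = 0.925077, cos φ = 0.379781, sin λ = 0.760748, cos λ = 0.649047.
North component: ΔN = −sin φ cos λ·ΔX − sin φ sin λ·ΔY + cos φ·ΔZ = −(0.925077)(0.649047)(511.1) − (0.925077)(0.760748)(-120.2) + (0.379781)(-19.6) = -229.73 m.
1° of latitude spans πR/180 = 111195 m, so Δφ = -229.73 / 111195 × 3600 = -7.438″.

Δφ = -7.4″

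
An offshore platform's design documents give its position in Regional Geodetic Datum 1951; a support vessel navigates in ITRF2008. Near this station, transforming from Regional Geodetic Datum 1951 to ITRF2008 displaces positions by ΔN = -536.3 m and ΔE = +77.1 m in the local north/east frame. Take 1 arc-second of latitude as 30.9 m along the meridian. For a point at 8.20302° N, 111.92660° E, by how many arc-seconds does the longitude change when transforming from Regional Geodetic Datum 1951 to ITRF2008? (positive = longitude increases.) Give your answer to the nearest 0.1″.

At latitude 8.20302°, cos φ = 0.989769.
1″ of longitude at this latitude = 30.90 × cos φ = 30.5839 m, so Δλ = 77.1 / 30.5839 = 2.521″.

Δλ = 2.5″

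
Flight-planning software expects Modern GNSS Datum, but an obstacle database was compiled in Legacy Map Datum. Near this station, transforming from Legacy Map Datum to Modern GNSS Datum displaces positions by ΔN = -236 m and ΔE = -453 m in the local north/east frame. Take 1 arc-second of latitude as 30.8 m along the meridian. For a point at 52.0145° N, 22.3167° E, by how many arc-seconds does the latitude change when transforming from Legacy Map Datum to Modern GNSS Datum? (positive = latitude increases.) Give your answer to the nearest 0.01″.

Δφ = -7.66″

1″ of latitude = 30.80 m, so Δφ = -236.0 / 30.80 = -7.662″.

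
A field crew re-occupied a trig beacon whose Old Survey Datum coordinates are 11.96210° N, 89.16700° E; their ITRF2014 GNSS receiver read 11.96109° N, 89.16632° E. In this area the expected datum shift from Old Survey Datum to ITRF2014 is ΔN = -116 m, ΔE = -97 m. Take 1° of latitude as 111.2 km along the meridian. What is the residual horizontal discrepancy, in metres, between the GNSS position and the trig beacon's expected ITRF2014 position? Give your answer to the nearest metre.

Observed coordinate differences: Δφ = -0.00101°, Δλ = -0.00068°.
Converting to metres (1° lat = 111200 m, cos φ = 0.978285): observed ΔN = -112.3 m, observed ΔE = -74.0 m.
Subtracting the expected shift leaves a residual of -112.3 − (-116) = 3.7 m north and -74.0 − (-97) = 23.0 m east.
Residual distance = √(3.7² + 23.0²) = 23.3 m.

23 m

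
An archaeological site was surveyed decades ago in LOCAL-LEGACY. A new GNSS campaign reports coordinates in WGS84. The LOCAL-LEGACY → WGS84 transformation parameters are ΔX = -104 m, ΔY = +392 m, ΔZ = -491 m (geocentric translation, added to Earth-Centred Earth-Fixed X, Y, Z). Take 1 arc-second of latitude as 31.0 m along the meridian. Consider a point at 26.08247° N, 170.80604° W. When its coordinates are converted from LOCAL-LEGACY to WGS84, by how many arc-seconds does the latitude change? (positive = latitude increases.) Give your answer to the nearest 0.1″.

Δφ = -14.8″

sin φ = 0.439664, cos φ = 0.898162, sin λ = -0.159777, cos λ = -0.987153.
North component: ΔN = −sin φ cos λ·ΔX − sin φ sin λ·ΔY + cos φ·ΔZ = −(0.439664)(-0.987153)(-104) − (0.439664)(-0.159777)(392) + (0.898162)(-491) = -458.60 m.
1° of latitude spans 3600 × 31.00 = 111600 m, so Δφ = -458.60 / 111600 × 3600 = -14.793″.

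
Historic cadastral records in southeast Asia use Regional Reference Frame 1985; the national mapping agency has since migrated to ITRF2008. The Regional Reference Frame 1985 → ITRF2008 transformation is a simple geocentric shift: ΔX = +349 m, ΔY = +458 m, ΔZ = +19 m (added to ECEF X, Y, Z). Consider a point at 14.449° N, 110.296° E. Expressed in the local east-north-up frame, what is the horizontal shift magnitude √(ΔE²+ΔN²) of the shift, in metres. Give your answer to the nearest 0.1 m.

489.7 m

The local east axis at (φ, λ) is (−sin λ, cos λ, 0), so ΔE = −sin(110.296°)·349 + cos(110.296°)·458 = -486.20 m.
The local north axis is (−sin φ cos λ, −sin φ sin λ, cos φ), giving ΔN = 30.206 − 107.184 + 18.399 = -58.58 m.
Horizontal magnitude = √(ΔE² + ΔN²) = √((-486.20)² + (-58.58)²) = 489.71 m.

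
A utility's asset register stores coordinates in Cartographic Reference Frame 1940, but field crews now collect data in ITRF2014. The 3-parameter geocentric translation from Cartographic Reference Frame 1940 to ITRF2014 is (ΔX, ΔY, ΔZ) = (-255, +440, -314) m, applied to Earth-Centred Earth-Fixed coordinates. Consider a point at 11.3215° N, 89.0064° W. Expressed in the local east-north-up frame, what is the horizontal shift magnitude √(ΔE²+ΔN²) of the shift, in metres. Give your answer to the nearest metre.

The local east axis at (φ, λ) is (−sin λ, cos λ, 0), so ΔE = −sin(-89.0064°)·(-255) + cos(-89.0064°)·440 = -247.33 m.
The local north axis is (−sin φ cos λ, −sin φ sin λ, cos φ), giving ΔN = 0.868 + 86.365 − 307.890 = -220.66 m.
Horizontal magnitude = √(ΔE² + ΔN²) = √((-247.33)² + (-220.66)²) = 331.45 m.

331 m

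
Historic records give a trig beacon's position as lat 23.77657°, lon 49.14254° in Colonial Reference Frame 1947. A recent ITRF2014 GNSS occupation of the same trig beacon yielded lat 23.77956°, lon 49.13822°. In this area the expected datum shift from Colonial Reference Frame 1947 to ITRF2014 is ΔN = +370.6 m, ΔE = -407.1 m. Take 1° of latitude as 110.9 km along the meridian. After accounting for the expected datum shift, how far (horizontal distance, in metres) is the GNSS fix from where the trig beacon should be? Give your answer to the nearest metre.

Observed coordinate differences: Δφ = +0.00299°, Δλ = -0.00432°.
Converting to metres (1° lat = 110900 m, cos φ = 0.915125): observed ΔN = 331.6 m, observed ΔE = -438.4 m.
Subtracting the expected shift leaves a residual of 331.6 − (370.6) = -39.0 m north and -438.4 − (-407.1) = -31.3 m east.
Residual distance = √((-39.0)² + (-31.3)²) = 50.0 m.

50 m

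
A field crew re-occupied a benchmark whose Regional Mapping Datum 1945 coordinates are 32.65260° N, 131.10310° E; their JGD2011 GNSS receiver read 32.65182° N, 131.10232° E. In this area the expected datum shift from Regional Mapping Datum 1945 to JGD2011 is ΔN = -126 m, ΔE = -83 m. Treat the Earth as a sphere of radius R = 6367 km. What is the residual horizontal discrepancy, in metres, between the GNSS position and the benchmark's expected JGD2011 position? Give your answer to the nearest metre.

41 m

Observed coordinate differences: Δφ = -0.00078°, Δλ = -0.00078°.
Converting to metres (1° lat = 111125 m, cos φ = 0.841957): observed ΔN = -86.7 m, observed ΔE = -73.0 m.
Subtracting the expected shift leaves a residual of -86.7 − (-126) = 39.3 m north and -73.0 − (-83) = 10.0 m east.
Residual distance = √(39.3² + 10.0²) = 40.6 m.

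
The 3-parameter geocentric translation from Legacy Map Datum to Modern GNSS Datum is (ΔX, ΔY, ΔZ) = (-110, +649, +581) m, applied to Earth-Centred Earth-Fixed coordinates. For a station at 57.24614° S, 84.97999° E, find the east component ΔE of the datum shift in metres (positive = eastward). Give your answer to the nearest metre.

At φ = -57.24614°, λ = 84.97999°: sin φ = -0.841003, cos φ = 0.541031, sin λ = 0.996164, cos λ = 0.087504.
ΔE = −sin λ·ΔX + cos λ·ΔY = −(0.996164)·(-110) + (0.087504)·(649) = 166.37 m.

ΔE = 166 m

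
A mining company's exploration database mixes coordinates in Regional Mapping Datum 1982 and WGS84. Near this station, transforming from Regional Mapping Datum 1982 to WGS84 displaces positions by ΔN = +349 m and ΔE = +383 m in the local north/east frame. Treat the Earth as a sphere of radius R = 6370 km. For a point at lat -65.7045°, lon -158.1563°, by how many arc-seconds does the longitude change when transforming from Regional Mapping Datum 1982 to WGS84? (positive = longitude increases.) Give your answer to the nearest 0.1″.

Δλ = 30.1″

At latitude -65.7045°, cos φ = 0.411443.
One radian of longitude at latitude φ spans R cos φ, so Δλ = ΔE / (R cos φ) = 383.0 / (6370000 × 0.411443) = 1.4613e-04 rad = 30.142″.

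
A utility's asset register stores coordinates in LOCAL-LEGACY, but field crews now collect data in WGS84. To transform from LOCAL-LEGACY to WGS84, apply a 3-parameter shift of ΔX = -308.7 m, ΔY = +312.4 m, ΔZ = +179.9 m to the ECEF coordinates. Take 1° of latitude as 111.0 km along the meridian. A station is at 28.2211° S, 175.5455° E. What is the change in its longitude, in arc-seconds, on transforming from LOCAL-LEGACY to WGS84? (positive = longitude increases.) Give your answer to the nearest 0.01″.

Δλ = -10.58″

sin φ = -0.472875, cos φ = 0.881129, sin λ = 0.077667, cos λ = -0.996979.
East component: ΔE = −sin λ·ΔX + cos λ·ΔY = −(0.077667)(-308.7) + (-0.996979)(312.4) = -287.48 m.
1° of latitude spans 111000 m; at latitude φ, 1° of longitude spans that × cos φ = 97805.4 m, so Δλ = -287.48 / 97805.4 × 3600 = -10.582″.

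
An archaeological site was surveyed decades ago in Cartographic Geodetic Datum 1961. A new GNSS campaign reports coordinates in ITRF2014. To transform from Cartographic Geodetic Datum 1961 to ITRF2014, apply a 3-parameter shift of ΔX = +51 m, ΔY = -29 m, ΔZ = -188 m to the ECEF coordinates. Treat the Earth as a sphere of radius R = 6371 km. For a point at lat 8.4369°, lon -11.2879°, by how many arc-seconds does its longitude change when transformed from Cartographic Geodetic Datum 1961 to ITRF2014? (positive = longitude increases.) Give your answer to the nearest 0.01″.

sin φ = 0.146720, cos φ = 0.989178, sin λ = -0.195739, cos λ = 0.980656.
East component: ΔE = −sin λ·ΔX + cos λ·ΔY = −(-0.195739)(51) + (0.980656)(-29) = -18.46 m.
1° of latitude spans πR/180 = 111195 m; at latitude φ, 1° of longitude spans that × cos φ = 109991.6 m, so Δλ = -18.46 / 109991.6 × 3600 = -0.604″.

Δλ = -0.60″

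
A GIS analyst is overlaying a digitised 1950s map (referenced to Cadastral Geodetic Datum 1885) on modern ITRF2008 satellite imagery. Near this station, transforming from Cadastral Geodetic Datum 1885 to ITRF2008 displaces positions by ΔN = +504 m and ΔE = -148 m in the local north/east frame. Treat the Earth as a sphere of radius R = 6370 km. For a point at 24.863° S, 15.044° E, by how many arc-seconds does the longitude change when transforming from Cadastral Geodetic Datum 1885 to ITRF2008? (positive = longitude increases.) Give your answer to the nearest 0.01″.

At latitude -24.863°, cos φ = 0.907316.
One radian of longitude at latitude φ spans R cos φ, so Δλ = ΔE / (R cos φ) = -148.0 / (6370000 × 0.907316) = -2.5607e-05 rad = -5.282″.

Δλ = -5.28″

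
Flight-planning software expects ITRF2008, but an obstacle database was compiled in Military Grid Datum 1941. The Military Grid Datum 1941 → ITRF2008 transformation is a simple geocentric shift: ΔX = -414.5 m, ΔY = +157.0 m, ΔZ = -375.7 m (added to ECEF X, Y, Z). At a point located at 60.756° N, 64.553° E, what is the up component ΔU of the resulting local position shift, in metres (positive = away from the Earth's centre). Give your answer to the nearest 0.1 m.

ΔU = -345.6 m

At φ = 60.756°, λ = 64.553°: sin φ = 0.872547, cos φ = 0.488530, sin λ = 0.902983, cos λ = 0.429676.
ΔU = cos φ cos λ·ΔX + cos φ sin λ·ΔY + sin φ·ΔZ = (0.488530)(0.429676)(-414.5) + (0.488530)(0.902983)(157.0) + (0.872547)(-375.7) = -345.57 m.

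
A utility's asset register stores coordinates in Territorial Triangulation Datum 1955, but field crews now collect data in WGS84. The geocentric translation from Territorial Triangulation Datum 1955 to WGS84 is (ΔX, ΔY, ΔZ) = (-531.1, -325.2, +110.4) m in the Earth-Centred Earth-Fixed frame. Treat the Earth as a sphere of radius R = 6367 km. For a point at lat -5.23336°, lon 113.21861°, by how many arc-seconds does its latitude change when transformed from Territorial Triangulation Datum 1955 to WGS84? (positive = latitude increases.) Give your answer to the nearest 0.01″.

Δφ = 3.30″

sin φ = -0.091212, cos φ = 0.995831, sin λ = 0.919007, cos λ = -0.394240.
North component: ΔN = −sin φ cos λ·ΔX − sin φ sin λ·ΔY + cos φ·ΔZ = −(-0.091212)(-0.394240)(-531.1) − (-0.091212)(0.919007)(-325.2) + (0.995831)(110.4) = 101.78 m.
1° of latitude spans πR/180 = 111125 m, so Δφ = 101.78 / 111125 × 3600 = 3.297″.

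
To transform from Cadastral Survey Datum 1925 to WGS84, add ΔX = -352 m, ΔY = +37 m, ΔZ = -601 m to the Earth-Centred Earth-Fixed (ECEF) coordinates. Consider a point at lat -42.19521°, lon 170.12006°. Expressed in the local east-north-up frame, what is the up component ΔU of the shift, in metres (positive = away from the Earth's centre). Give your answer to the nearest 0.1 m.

ΔU = 665.3 m

At φ = -42.19521°, λ = 170.12006°: sin φ = -0.671659, cos φ = 0.740861, sin λ = 0.171584, cos λ = -0.985169.
ΔU = cos φ cos λ·ΔX + cos φ sin λ·ΔY + sin φ·ΔZ = (0.740861)(-0.985169)(-352) + (0.740861)(0.171584)(37) + (-0.671659)(-601) = 665.29 m.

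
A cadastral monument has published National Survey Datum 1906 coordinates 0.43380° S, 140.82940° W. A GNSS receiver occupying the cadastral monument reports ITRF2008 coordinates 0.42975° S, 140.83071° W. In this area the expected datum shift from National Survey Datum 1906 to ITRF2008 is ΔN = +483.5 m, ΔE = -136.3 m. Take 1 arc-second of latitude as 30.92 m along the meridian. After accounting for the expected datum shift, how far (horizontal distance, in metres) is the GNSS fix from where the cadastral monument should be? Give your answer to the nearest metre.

Observed coordinate differences: Δφ = +0.00405°, Δλ = -0.00131°.
Converting to metres (1° lat = 111312 m, cos φ = 0.999971): observed ΔN = 450.8 m, observed ΔE = -145.8 m.
Subtracting the expected shift leaves a residual of 450.8 − (483.5) = -32.7 m north and -145.8 − (-136.3) = -9.5 m east.
Residual distance = √((-32.7)² + (-9.5)²) = 34.0 m.

34 m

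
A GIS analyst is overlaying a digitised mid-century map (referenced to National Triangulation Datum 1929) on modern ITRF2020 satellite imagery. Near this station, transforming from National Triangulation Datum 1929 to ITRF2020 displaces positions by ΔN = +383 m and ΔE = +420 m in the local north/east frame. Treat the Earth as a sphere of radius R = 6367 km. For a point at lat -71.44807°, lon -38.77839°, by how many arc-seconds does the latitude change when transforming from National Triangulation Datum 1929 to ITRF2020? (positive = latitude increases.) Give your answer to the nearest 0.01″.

Δφ = 12.41″

On a sphere of radius R, 1 rad of latitude = R, so Δφ = ΔN / R = 383.0 / 6367000 = 6.0154e-05 rad = 12.408″.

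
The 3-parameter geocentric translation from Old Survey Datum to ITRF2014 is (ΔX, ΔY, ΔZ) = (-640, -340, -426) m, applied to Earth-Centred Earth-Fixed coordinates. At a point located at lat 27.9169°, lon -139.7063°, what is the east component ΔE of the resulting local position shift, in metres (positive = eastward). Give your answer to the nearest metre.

ΔE = -155 m

At φ = 27.9169°, λ = -139.7063°: sin φ = 0.468190, cos φ = 0.883628, sin λ = -0.646706, cos λ = -0.762739.
ΔE = −sin λ·ΔX + cos λ·ΔY = −(-0.646706)·(-640) + (-0.762739)·(-340) = -154.56 m.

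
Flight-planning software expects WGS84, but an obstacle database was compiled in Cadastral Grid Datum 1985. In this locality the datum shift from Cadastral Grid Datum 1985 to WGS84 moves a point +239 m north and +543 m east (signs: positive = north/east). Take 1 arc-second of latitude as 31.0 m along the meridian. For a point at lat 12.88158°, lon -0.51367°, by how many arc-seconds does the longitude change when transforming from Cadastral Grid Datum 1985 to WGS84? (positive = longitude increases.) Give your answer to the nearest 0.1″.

At latitude 12.88158°, cos φ = 0.974833.
1″ of longitude at this latitude = 31.00 × cos φ = 30.2198 m, so Δλ = 543.0 / 30.2198 = 17.968″.

Δλ = 18.0″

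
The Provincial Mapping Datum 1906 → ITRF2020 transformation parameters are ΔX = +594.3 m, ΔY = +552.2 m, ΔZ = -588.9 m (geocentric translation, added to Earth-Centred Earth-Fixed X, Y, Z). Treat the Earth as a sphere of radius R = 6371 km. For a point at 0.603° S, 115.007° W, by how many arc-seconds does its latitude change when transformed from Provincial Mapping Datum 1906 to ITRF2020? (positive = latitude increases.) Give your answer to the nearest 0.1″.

Δφ = -19.3″

sin φ = -0.010524, cos φ = 0.999945, sin λ = -0.906256, cos λ = -0.422729.
North component: ΔN = −sin φ cos λ·ΔX − sin φ sin λ·ΔY + cos φ·ΔZ = −(-0.010524)(-0.422729)(594.3) − (-0.010524)(-0.906256)(552.2) + (0.999945)(-588.9) = -596.78 m.
1° of latitude spans πR/180 = 111195 m, so Δφ = -596.78 / 111195 × 3600 = -19.321″.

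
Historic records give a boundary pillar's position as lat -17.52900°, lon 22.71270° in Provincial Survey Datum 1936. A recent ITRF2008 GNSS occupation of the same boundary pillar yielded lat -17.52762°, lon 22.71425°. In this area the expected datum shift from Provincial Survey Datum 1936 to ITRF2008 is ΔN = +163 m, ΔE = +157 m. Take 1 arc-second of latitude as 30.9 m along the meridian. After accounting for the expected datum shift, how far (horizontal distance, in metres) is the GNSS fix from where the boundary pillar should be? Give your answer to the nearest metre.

12 m

Observed coordinate differences: Δφ = +0.00138°, Δλ = +0.00155°.
Converting to metres (1° lat = 111240 m, cos φ = 0.953565): observed ΔN = 153.5 m, observed ΔE = 164.4 m.
Subtracting the expected shift leaves a residual of 153.5 − (163) = -9.5 m north and 164.4 − (157) = 7.4 m east.
Residual distance = √((-9.5)² + 7.4²) = 12.0 m.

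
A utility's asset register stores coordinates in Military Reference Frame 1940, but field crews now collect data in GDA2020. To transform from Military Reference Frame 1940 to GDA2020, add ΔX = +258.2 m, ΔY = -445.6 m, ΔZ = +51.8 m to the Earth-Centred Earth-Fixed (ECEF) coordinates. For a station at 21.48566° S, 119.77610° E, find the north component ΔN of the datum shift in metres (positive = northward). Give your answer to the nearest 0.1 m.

At φ = -21.48566°, λ = 119.77610°: sin φ = -0.366268, cos φ = 0.930509, sin λ = 0.867973, cos λ = -0.496612.
ΔN = −sin φ cos λ·ΔX − sin φ sin λ·ΔY + cos φ·ΔZ = −(-0.366268)(-0.496612)(258.2) − (-0.366268)(0.867973)(-445.6) + (0.930509)(51.8) = -140.43 m.

ΔN = -140.4 m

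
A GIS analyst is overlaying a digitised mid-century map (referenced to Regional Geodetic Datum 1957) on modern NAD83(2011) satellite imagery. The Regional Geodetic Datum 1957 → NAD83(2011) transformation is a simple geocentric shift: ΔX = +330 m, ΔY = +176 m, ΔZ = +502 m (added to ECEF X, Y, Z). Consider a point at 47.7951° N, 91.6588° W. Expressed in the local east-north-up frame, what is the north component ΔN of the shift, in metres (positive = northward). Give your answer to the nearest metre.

ΔN = 475 m

At φ = 47.7951°, λ = -91.6588°: sin φ = 0.740747, cos φ = 0.671784, sin λ = -0.999581, cos λ = -0.028947.
ΔN = −sin φ cos λ·ΔX − sin φ sin λ·ΔY + cos φ·ΔZ = −(0.740747)(-0.028947)(330) − (0.740747)(-0.999581)(176) + (0.671784)(502) = 474.63 m.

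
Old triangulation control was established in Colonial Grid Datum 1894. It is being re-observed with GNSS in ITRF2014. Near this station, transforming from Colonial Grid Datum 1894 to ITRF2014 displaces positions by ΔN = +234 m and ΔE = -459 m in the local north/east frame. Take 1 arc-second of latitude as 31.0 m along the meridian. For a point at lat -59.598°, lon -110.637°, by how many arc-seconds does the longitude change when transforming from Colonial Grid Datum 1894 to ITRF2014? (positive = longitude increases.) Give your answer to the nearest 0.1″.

Δλ = -29.3″

At latitude -59.598°, cos φ = 0.506064.
1″ of longitude at this latitude = 31.00 × cos φ = 15.6880 m, so Δλ = -459.0 / 15.6880 = -29.258″.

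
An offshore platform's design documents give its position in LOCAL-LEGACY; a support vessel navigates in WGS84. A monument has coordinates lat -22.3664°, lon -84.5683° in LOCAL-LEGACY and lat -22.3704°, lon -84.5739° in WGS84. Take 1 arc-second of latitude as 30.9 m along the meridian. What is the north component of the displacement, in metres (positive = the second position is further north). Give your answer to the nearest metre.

Δφ = -22.3704° − -22.3664° = -0.0040°; Δλ = -84.5739° − -84.5683° = -0.0056°.
1° of latitude = 3600 × 30.90 = 111240 m.
ΔN = Δφ × 111240 = -445.0 m; ΔE = Δλ × 111240 × cos(-22.3664°) = -0.0056 × 111240 × 0.924769 = -576.1 m.

ΔN = -445 m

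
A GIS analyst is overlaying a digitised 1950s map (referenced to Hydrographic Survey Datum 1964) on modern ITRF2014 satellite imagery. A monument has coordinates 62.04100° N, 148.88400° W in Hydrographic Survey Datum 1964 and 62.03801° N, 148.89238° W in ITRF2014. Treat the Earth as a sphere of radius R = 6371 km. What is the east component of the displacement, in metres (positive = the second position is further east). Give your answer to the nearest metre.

ΔE = -437 m

Δφ = 62.03801° − 62.04100° = -0.00299°; Δλ = -148.89238° − -148.88400° = -0.00838°.
1° along a meridian = πR/180 = 111195 m.
ΔN = Δφ × 111195 = -332.5 m; ΔE = Δλ × 111195 × cos(62.04100°) = -0.00838 × 111195 × 0.468840 = -436.9 m.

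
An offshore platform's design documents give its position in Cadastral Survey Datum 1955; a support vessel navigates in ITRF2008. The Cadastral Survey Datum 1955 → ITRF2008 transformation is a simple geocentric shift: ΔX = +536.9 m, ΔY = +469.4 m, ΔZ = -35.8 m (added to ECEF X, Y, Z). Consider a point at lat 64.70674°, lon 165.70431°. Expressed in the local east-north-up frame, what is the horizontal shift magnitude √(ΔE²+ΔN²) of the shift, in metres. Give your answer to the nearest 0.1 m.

684.0 m

The local east axis at (φ, λ) is (−sin λ, cos λ, 0), so ΔE = −sin(165.70431°)·536.9 + cos(165.70431°)·469.4 = -587.44 m.
The local north axis is (−sin φ cos λ, −sin φ sin λ, cos φ), giving ΔN = 470.397 − 104.795 − 15.296 = 350.31 m.
Horizontal magnitude = √(ΔE² + ΔN²) = √((-587.44)² + 350.31²) = 683.96 m.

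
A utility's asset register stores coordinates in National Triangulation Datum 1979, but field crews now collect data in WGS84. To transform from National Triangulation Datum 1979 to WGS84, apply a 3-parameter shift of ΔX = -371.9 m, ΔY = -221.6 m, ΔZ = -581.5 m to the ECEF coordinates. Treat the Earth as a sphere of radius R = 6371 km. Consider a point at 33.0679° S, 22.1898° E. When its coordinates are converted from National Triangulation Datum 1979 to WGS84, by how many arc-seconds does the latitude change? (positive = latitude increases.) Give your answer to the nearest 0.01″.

Δφ = -23.34″

sin φ = -0.545633, cos φ = 0.838025, sin λ = 0.377676, cos λ = 0.925938.
North component: ΔN = −sin φ cos λ·ΔX − sin φ sin λ·ΔY + cos φ·ΔZ = −(-0.545633)(0.925938)(-371.9) − (-0.545633)(0.377676)(-221.6) + (0.838025)(-581.5) = -720.87 m.
1° of latitude spans πR/180 = 111195 m, so Δφ = -720.87 / 111195 × 3600 = -23.339″.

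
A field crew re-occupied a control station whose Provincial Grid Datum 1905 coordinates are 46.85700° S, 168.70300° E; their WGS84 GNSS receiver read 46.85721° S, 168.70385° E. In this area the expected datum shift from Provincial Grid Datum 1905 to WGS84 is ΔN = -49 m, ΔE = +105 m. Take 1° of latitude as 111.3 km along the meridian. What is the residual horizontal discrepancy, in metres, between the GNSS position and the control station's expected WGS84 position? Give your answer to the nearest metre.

48 m

Observed coordinate differences: Δφ = -0.00021°, Δλ = +0.00085°.
Converting to metres (1° lat = 111300 m, cos φ = 0.683822): observed ΔN = -23.4 m, observed ΔE = 64.7 m.
Subtracting the expected shift leaves a residual of -23.4 − (-49) = 25.6 m north and 64.7 − (105) = -40.3 m east.
Residual distance = √(25.6² + (-40.3)²) = 47.8 m.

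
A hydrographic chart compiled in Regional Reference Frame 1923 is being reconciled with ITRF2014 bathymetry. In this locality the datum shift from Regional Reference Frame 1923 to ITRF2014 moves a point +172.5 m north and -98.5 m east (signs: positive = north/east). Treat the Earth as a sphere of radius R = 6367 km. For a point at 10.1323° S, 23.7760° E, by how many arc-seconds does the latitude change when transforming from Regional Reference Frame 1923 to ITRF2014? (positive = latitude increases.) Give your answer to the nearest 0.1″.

On a sphere of radius R, 1 rad of latitude = R, so Δφ = ΔN / R = 172.5 / 6367000 = 2.7093e-05 rad = 5.588″.

Δφ = 5.6″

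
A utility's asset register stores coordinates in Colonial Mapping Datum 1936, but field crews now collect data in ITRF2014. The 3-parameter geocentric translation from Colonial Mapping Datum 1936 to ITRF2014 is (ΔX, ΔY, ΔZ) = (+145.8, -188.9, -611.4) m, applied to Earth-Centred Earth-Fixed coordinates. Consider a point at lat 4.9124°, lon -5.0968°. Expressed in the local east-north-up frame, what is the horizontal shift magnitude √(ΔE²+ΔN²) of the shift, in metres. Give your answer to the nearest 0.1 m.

647.2 m

At φ = 4.9124°, λ = -5.0968°: sin φ = 0.085633, cos φ = 0.996327, sin λ = -0.088839, cos λ = 0.996046.
ΔE = −sin λ·ΔX + cos λ·ΔY = −(-0.088839)·(145.8) + (0.996046)·(-188.9) = -175.20 m.
ΔN = −sin φ cos λ·ΔX − sin φ sin λ·ΔY + cos φ·ΔZ = −(0.085633)(0.996046)(145.8) − (0.085633)(-0.088839)(-188.9) + (0.996327)(-611.4) = -623.03 m.
Horizontal magnitude = √(ΔE² + ΔN²) = √((-175.20)² + (-623.03)²) = 647.19 m.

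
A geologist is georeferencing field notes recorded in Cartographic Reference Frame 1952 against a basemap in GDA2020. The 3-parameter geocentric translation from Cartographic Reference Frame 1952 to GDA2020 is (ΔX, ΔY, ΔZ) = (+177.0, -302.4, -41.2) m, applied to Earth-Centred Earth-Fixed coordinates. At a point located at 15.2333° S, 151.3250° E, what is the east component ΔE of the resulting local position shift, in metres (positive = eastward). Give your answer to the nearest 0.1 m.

At φ = -15.2333°, λ = 151.3250°: sin φ = -0.262750, cos φ = 0.964864, sin λ = 0.479841, cos λ = -0.877356.
ΔE = −sin λ·ΔX + cos λ·ΔY = −(0.479841)·(177.0) + (-0.877356)·(-302.4) = 180.38 m.

ΔE = 180.4 m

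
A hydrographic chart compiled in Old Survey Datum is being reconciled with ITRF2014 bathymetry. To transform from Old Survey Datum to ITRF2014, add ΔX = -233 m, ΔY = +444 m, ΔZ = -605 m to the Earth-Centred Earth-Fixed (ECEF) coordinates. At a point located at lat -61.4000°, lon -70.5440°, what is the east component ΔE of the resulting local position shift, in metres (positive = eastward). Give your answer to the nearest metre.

ΔE = -72 m

At φ = -61.4000°, λ = -70.5440°: sin φ = -0.877983, cos φ = 0.478692, sin λ = -0.942898, cos λ = 0.333083.
ΔE = −sin λ·ΔX + cos λ·ΔY = −(-0.942898)·(-233) + (0.333083)·(444) = -71.81 m.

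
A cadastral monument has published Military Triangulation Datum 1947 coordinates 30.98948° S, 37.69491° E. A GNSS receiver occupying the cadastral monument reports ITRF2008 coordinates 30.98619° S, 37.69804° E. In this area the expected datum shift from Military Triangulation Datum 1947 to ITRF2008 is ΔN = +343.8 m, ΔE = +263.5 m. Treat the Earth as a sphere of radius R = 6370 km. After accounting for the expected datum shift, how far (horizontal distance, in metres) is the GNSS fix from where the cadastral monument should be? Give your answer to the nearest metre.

41 m

Observed coordinate differences: Δφ = +0.00329°, Δλ = +0.00313°.
Converting to metres (1° lat = 111177 m, cos φ = 0.857262): observed ΔN = 365.8 m, observed ΔE = 298.3 m.
Subtracting the expected shift leaves a residual of 365.8 − (343.8) = 22.0 m north and 298.3 − (263.5) = 34.8 m east.
Residual distance = √(22.0² + 34.8²) = 41.2 m.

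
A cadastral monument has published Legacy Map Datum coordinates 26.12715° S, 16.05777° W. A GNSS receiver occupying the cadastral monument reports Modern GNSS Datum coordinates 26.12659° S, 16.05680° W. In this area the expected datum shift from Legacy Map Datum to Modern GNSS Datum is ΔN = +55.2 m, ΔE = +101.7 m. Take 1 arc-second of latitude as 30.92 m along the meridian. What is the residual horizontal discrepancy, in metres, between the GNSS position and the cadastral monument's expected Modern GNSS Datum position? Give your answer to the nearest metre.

Observed coordinate differences: Δφ = +0.00056°, Δλ = +0.00097°.
Converting to metres (1° lat = 111312 m, cos φ = 0.897819): observed ΔN = 62.3 m, observed ΔE = 96.9 m.
Subtracting the expected shift leaves a residual of 62.3 − (55.2) = 7.1 m north and 96.9 − (101.7) = -4.8 m east.
Residual distance = √(7.1² + (-4.8)²) = 8.6 m.

9 m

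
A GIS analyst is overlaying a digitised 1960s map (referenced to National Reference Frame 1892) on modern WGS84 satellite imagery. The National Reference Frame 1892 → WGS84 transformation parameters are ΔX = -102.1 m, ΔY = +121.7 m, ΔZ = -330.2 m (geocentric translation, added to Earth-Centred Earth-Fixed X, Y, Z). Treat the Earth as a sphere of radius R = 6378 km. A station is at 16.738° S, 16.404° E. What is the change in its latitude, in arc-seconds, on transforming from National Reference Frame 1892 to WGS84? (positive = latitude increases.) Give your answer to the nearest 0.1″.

sin φ = -0.287996, cos φ = 0.957632, sin λ = 0.282408, cos λ = 0.959294.
North component: ΔN = −sin φ cos λ·ΔX − sin φ sin λ·ΔY + cos φ·ΔZ = −(-0.287996)(0.959294)(-102.1) − (-0.287996)(0.282408)(121.7) + (0.957632)(-330.2) = -334.52 m.
1° of latitude spans πR/180 = 111317 m, so Δφ = -334.52 / 111317 × 3600 = -10.818″.

Δφ = -10.8″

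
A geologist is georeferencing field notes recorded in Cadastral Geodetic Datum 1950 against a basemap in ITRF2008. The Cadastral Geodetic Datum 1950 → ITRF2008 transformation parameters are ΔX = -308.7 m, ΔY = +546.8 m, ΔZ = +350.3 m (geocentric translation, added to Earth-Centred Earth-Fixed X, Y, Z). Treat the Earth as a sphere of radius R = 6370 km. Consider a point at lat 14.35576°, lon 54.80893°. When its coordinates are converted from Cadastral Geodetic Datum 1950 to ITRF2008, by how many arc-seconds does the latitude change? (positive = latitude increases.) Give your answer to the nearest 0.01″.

sin φ = 0.247942, cos φ = 0.968775, sin λ = 0.817235, cos λ = 0.576305.
North component: ΔN = −sin φ cos λ·ΔX − sin φ sin λ·ΔY + cos φ·ΔZ = −(0.247942)(0.576305)(-308.7) − (0.247942)(0.817235)(546.8) + (0.968775)(350.3) = 272.68 m.
1° of latitude spans πR/180 = 111177 m, so Δφ = 272.68 / 111177 × 3600 = 8.829″.

Δφ = 8.83″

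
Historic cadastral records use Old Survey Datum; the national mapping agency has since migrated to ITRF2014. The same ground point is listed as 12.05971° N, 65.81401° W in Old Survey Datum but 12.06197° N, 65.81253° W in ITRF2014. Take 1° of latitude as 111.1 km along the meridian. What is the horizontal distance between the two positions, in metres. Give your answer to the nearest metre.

Δφ = 12.06197° − 12.05971° = +0.00226°; Δλ = -65.81253° − -65.81401° = +0.00148°.
ΔN = Δφ × 111100 = 251.1 m; ΔE = Δλ × 111100 × cos(12.05971°) = +0.00148 × 111100 × 0.977930 = 160.8 m.
Distance = √(ΔE² + ΔN²) = √(160.8² + 251.1²) = 298.2 m.

298 m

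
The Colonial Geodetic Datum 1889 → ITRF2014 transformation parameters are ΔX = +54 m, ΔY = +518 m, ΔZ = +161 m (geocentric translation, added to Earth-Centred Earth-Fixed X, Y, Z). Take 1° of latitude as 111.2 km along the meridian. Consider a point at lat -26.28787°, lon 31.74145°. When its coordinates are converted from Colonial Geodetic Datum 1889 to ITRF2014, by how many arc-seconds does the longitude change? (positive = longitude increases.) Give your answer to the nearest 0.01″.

sin φ = -0.442881, cos φ = 0.896580, sin λ = 0.526087, cos λ = 0.850431.
East component: ΔE = −sin λ·ΔX + cos λ·ΔY = −(0.526087)(54) + (0.850431)(518) = 412.11 m.
1° of latitude spans 111200 m; at latitude φ, 1° of longitude spans that × cos φ = 99699.7 m, so Δλ = 412.11 / 99699.7 × 3600 = 14.881″.

Δλ = 14.88″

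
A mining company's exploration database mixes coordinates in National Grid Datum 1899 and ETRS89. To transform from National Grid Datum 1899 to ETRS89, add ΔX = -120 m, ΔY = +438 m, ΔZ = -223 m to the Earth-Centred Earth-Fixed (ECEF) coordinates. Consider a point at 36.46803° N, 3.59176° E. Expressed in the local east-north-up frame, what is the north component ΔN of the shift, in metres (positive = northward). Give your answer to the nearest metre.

ΔN = -124 m

The local north axis is (−sin φ cos λ, −sin φ sin λ, cos φ), giving ΔN = 71.185 − 16.309 − 179.334 = -124.46 m.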